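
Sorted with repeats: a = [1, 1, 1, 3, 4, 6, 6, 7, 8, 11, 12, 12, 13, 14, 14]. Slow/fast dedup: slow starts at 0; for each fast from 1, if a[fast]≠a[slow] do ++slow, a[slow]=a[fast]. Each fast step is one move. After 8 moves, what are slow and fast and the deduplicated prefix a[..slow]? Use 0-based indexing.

slow=0 fast=1: a[fast]=1=a[slow] dup, fast++
slow=0 fast=2: a[fast]=1=a[slow] dup, fast++
slow=0 fast=3: a[fast]=3≠a[slow]=1 write a[1]=3, slow++,fast++
slow=1 fast=4: a[fast]=4≠a[slow]=3 write a[2]=4, slow++,fast++
slow=2 fast=5: a[fast]=6≠a[slow]=4 write a[3]=6, slow++,fast++
slow=3 fast=6: a[fast]=6=a[slow] dup, fast++
slow=3 fast=7: a[fast]=7≠a[slow]=6 write a[4]=7, slow++,fast++
slow=4 fast=8: a[fast]=8≠a[slow]=7 write a[5]=8, slow++,fast++

slow=5, fast=9, prefix=[1, 3, 4, 6, 7, 8]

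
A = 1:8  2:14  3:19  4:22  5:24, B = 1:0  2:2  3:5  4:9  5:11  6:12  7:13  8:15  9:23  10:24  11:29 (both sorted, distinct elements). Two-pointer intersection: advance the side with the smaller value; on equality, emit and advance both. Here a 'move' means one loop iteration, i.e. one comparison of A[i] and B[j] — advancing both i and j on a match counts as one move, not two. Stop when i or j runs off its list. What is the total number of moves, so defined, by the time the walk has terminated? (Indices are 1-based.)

[i=1,j=1] 8>0 → j++
[i=1,j=2] 8>2 → j++
[i=1,j=3] 8>5 → j++
[i=1,j=4] 8<9 → i++
[i=2,j=4] 14>9 → j++
[i=2,j=5] 14>11 → j++
[i=2,j=6] 14>12 → j++
[i=2,j=7] 14>13 → j++
[i=2,j=8] 14<15 → i++
[i=3,j=8] 19>15 → j++
[i=3,j=9] 19<23 → i++
[i=4,j=9] 22<23 → i++
[i=5,j=9] 24>23 → j++
[i=5,j=10] 24==24 emit → i++,j++

14 moves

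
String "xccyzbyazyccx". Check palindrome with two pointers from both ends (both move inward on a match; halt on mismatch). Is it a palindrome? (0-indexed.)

[0,12] 'x'=='x' → l++,r--
[1,11] 'c'=='c' → l++,r--
[2,10] 'c'=='c' → l++,r--
[3,9] 'y'=='y' → l++,r--
[4,8] 'z'=='z' → l++,r--
[5,7] 'b'!='a' → stop

not a palindrome (mismatch at 5,7)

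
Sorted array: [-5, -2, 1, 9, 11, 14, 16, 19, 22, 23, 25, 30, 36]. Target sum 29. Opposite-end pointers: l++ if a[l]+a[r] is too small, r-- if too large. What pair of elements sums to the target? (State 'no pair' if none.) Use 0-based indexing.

no pair

l=0 r=12: -5+36=31 >29, r--
l=0 r=11: -5+30=25 <29, l++
l=1 r=11: -2+30=28 <29, l++
l=2 r=11: 1+30=31 >29, r--
l=2 r=10: 1+25=26 <29, l++
l=3 r=10: 9+25=34 >29, r--
l=3 r=9: 9+23=32 >29, r--
l=3 r=8: 9+22=31 >29, r--
l=3 r=7: 9+19=28 <29, l++
l=4 r=7: 11+19=30 >29, r--
l=4 r=6: 11+16=27 <29, l++
l=5 r=6: 14+16=30 >29, r--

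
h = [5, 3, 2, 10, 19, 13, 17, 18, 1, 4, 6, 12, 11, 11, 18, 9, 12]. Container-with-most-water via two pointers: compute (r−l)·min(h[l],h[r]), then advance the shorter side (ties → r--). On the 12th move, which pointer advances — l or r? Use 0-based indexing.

r

[0,16] min(5,12)*16=80 best=80 * → l++
[1,16] min(3,12)*15=45 best=80 → l++
[2,16] min(2,12)*14=28 best=80 → l++
[3,16] min(10,12)*13=130 best=130 * → l++
[4,16] min(19,12)*12=144 best=144 * → r--
[4,15] min(19,9)*11=99 best=144 → r--
[4,14] min(19,18)*10=180 best=180 * → r--
[4,13] min(19,11)*9=99 best=180 → r--
[4,12] min(19,11)*8=88 best=180 → r--
[4,11] min(19,12)*7=84 best=180 → r--
[4,10] min(19,6)*6=36 best=180 → r--
[4,9] min(19,4)*5=20 best=180 → r--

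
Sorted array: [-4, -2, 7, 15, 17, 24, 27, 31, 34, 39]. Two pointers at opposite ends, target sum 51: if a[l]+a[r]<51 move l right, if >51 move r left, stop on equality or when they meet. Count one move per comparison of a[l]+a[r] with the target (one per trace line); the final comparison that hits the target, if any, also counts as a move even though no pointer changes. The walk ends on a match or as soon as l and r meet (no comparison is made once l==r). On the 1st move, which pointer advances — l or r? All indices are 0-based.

l

[0,9] -4+39=35 <51 → l++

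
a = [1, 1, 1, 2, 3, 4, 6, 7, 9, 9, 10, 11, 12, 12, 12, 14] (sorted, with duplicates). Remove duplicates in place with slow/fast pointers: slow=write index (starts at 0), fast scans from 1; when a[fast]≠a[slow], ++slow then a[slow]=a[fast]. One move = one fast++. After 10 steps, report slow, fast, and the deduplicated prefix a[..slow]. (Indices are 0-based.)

slow=0 fast=1: a[fast]=1=a[slow] dup, fast++
slow=0 fast=2: a[fast]=1=a[slow] dup, fast++
slow=0 fast=3: a[fast]=2≠a[slow]=1 write a[1]=2, slow++,fast++
slow=1 fast=4: a[fast]=3≠a[slow]=2 write a[2]=3, slow++,fast++
slow=2 fast=5: a[fast]=4≠a[slow]=3 write a[3]=4, slow++,fast++
slow=3 fast=6: a[fast]=6≠a[slow]=4 write a[4]=6, slow++,fast++
slow=4 fast=7: a[fast]=7≠a[slow]=6 write a[5]=7, slow++,fast++
slow=5 fast=8: a[fast]=9≠a[slow]=7 write a[6]=9, slow++,fast++
slow=6 fast=9: a[fast]=9=a[slow] dup, fast++
slow=6 fast=10: a[fast]=10≠a[slow]=9 write a[7]=10, slow++,fast++

slow=7, fast=11, prefix=[1, 2, 3, 4, 6, 7, 9, 10]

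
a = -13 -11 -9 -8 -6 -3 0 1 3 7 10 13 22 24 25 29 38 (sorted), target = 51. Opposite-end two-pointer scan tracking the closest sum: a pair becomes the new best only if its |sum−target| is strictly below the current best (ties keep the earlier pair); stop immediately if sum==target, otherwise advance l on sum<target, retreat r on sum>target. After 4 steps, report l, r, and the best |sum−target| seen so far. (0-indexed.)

l=4, r=16, best |Δ|=21

l=0 r=16: -13+38=25 d=26 *, l++
l=1 r=16: -11+38=27 d=24 *, l++
l=2 r=16: -9+38=29 d=22 *, l++
l=3 r=16: -8+38=30 d=21 *, l++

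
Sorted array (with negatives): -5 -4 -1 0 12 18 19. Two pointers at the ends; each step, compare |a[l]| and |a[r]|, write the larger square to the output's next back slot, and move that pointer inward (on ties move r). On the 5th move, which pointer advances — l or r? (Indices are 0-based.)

l=0 r=6: |-5|<=|19| out[6]=361, r--
l=0 r=5: |-5|<=|18| out[5]=324, r--
l=0 r=4: |-5|<=|12| out[4]=144, r--
l=0 r=3: |-5|>|0| out[3]=25, l++
l=1 r=3: |-4|>|0| out[2]=16, l++

l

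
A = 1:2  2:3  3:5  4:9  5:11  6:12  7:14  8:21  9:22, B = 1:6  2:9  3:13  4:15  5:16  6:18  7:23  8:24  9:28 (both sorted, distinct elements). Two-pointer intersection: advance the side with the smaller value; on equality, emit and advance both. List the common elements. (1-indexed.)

i=1 j=1: 2<6, i++
i=2 j=1: 3<6, i++
i=3 j=1: 5<6, i++
i=4 j=1: 9>6, j++
i=4 j=2: 9==9 emit, i++,j++
i=5 j=3: 11<13, i++
i=6 j=3: 12<13, i++
i=7 j=3: 14>13, j++
i=7 j=4: 14<15, i++
i=8 j=4: 21>15, j++
i=8 j=5: 21>16, j++
i=8 j=6: 21>18, j++
i=8 j=7: 21<23, i++
i=9 j=7: 22<23, i++

intersection = [9]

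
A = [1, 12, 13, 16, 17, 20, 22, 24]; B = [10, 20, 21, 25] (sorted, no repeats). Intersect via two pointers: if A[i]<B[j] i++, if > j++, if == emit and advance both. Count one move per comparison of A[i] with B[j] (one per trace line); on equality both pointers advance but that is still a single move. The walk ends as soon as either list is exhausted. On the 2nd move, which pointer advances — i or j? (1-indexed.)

[i=1,j=1] 1<10 → i++
[i=2,j=1] 12>10 → j++

j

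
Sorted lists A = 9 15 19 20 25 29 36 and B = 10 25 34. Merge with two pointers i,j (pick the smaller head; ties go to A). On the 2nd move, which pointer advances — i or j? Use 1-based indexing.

i=1 j=1: A[i]=9<=B[j]=10 take 9, i++
i=2 j=1: A[i]=15>B[j]=10 take 10, j++

j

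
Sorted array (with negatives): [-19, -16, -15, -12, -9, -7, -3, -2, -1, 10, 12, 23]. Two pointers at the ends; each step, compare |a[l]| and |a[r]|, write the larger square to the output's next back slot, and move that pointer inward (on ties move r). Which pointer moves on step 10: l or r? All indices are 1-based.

[1,12] |-19|<=|23| out[12]=529 → r--
[1,11] |-19|>|12| out[11]=361 → l++
[2,11] |-16|>|12| out[10]=256 → l++
[3,11] |-15|>|12| out[9]=225 → l++
[4,11] |-12|<=|12| out[8]=144 → r--
[4,10] |-12|>|10| out[7]=144 → l++
[5,10] |-9|<=|10| out[6]=100 → r--
[5,9] |-9|>|-1| out[5]=81 → l++
[6,9] |-7|>|-1| out[4]=49 → l++
[7,9] |-3|>|-1| out[3]=9 → l++

l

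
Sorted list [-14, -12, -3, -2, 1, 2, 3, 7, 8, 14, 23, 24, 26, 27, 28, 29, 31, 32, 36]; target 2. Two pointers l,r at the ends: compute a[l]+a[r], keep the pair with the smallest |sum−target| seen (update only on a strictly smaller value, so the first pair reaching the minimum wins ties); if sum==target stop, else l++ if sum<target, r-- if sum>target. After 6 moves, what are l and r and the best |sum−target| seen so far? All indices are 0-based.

[0,18] -14+36=22 d=20 * → r--
[0,17] -14+32=18 d=16 * → r--
[0,16] -14+31=17 d=15 * → r--
[0,15] -14+29=15 d=13 * → r--
[0,14] -14+28=14 d=12 * → r--
[0,13] -14+27=13 d=11 * → r--

l=0, r=12, best |Δ|=11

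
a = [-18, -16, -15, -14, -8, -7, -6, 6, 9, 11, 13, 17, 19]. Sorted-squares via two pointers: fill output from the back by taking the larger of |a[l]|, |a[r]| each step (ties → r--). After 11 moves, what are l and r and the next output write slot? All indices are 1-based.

[1,13] |-18|<=|19| out[13]=361 → r--
[1,12] |-18|>|17| out[12]=324 → l++
[2,12] |-16|<=|17| out[11]=289 → r--
[2,11] |-16|>|13| out[10]=256 → l++
[3,11] |-15|>|13| out[9]=225 → l++
[4,11] |-14|>|13| out[8]=196 → l++
[5,11] |-8|<=|13| out[7]=169 → r--
[5,10] |-8|<=|11| out[6]=121 → r--
[5,9] |-8|<=|9| out[5]=81 → r--
[5,8] |-8|>|6| out[4]=64 → l++
[6,8] |-7|>|6| out[3]=49 → l++

l=7, r=8, next write slot=2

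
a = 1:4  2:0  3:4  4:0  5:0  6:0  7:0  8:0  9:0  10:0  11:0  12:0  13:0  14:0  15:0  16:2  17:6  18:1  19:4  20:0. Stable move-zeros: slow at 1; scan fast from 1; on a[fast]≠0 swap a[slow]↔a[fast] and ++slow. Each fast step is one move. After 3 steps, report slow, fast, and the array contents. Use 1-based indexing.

slow=1 fast=1: a[fast]=4≠0 swap→a[1]=4, slow++,fast++
slow=2 fast=2: a[fast]=0, fast++
slow=2 fast=3: a[fast]=4≠0 swap→a[2]=4, slow++,fast++

slow=3, fast=4, a=[4, 4, 0, 0, 0, 0, 0, 0, 0, 0, 0, 0, 0, 0, 0, 2, 6, 1, 4, 0]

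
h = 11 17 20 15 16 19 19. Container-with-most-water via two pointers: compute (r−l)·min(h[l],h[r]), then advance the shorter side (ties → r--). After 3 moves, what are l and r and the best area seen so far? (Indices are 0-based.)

l=2, r=5, best area=85

[0,6] min(11,19)*6=66 best=66 * → l++
[1,6] min(17,19)*5=85 best=85 * → l++
[2,6] min(20,19)*4=76 best=85 → r--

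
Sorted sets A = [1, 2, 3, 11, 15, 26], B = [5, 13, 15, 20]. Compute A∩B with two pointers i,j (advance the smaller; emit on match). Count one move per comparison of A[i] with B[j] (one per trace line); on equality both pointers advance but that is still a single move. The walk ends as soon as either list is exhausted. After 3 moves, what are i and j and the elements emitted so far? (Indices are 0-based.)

i=3, j=0, emitted=[]

[i=0,j=0] 1<5 → i++
[i=1,j=0] 2<5 → i++
[i=2,j=0] 3<5 → i++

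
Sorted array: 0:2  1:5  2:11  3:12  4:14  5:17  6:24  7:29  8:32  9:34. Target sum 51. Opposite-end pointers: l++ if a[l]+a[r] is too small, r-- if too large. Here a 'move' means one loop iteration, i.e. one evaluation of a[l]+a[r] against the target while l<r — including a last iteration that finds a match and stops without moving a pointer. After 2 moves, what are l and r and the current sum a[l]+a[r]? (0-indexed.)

l=2, r=9, sum=45

l=0 r=9: 2+34=36 <51, l++
l=1 r=9: 5+34=39 <51, l++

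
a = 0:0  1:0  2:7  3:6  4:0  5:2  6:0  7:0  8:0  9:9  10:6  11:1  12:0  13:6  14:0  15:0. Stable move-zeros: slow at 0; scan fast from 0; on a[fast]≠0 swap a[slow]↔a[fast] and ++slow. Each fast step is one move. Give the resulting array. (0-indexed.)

(s=0,f=0) a[fast]=0 → fast++
(s=0,f=1) a[fast]=0 → fast++
(s=0,f=2) a[fast]=7≠0 swap→a[0]=7 → slow++,fast++
(s=1,f=3) a[fast]=6≠0 swap→a[1]=6 → slow++,fast++
(s=2,f=4) a[fast]=0 → fast++
(s=2,f=5) a[fast]=2≠0 swap→a[2]=2 → slow++,fast++
(s=3,f=6) a[fast]=0 → fast++
(s=3,f=7) a[fast]=0 → fast++
(s=3,f=8) a[fast]=0 → fast++
(s=3,f=9) a[fast]=9≠0 swap→a[3]=9 → slow++,fast++
(s=4,f=10) a[fast]=6≠0 swap→a[4]=6 → slow++,fast++
(s=5,f=11) a[fast]=1≠0 swap→a[5]=1 → slow++,fast++
(s=6,f=12) a[fast]=0 → fast++
(s=6,f=13) a[fast]=6≠0 swap→a[6]=6 → slow++,fast++
(s=7,f=14) a[fast]=0 → fast++
(s=7,f=15) a[fast]=0 → fast++

[7, 6, 2, 9, 6, 1, 6, 0, 0, 0, 0, 0, 0, 0, 0, 0]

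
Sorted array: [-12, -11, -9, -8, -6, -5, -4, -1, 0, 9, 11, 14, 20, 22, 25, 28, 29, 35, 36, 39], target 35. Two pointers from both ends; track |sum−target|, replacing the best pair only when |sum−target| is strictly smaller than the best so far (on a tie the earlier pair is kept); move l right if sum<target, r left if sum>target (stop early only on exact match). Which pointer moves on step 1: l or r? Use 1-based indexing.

[1,20] -12+39=27 d=8 * → l++

l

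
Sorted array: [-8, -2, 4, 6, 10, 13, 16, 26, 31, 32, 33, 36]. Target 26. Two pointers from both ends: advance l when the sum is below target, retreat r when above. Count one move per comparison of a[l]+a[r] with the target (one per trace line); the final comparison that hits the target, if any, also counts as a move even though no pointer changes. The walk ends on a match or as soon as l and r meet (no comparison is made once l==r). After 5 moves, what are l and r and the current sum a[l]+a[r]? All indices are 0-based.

l=1, r=7, sum=24

[0,11] -8+36=28 >26 → r--
[0,10] -8+33=25 <26 → l++
[1,10] -2+33=31 >26 → r--
[1,9] -2+32=30 >26 → r--
[1,8] -2+31=29 >26 → r--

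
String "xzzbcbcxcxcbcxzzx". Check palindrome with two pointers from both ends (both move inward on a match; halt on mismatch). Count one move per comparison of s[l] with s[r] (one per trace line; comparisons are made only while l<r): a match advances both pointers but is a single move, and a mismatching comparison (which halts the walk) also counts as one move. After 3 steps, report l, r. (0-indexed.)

l=0 r=16: 'x'=='x', l++,r--
l=1 r=15: 'z'=='z', l++,r--
l=2 r=14: 'z'=='z', l++,r--

l=3, r=13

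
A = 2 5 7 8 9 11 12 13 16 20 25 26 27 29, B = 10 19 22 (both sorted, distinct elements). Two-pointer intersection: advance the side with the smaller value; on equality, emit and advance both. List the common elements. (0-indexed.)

intersection = []

[i=0,j=0] 2<10 → i++
[i=1,j=0] 5<10 → i++
[i=2,j=0] 7<10 → i++
[i=3,j=0] 8<10 → i++
[i=4,j=0] 9<10 → i++
[i=5,j=0] 11>10 → j++
[i=5,j=1] 11<19 → i++
[i=6,j=1] 12<19 → i++
[i=7,j=1] 13<19 → i++
[i=8,j=1] 16<19 → i++
[i=9,j=1] 20>19 → j++
[i=9,j=2] 20<22 → i++
[i=10,j=2] 25>22 → j++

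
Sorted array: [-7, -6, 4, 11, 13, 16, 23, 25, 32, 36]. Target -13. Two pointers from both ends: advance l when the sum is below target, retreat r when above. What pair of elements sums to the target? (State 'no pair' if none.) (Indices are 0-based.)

(-7, -6)

l=0 r=9: -7+36=29 >-13, r--
l=0 r=8: -7+32=25 >-13, r--
l=0 r=7: -7+25=18 >-13, r--
l=0 r=6: -7+23=16 >-13, r--
l=0 r=5: -7+16=9 >-13, r--
l=0 r=4: -7+13=6 >-13, r--
l=0 r=3: -7+11=4 >-13, r--
l=0 r=2: -7+4=-3 >-13, r--
l=0 r=1: -7+-6=-13, found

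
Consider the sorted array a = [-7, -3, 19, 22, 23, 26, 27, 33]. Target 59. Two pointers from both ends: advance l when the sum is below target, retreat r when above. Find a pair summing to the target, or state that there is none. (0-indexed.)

(26, 33)

[0,7] -7+33=26 <59 → l++
[1,7] -3+33=30 <59 → l++
[2,7] 19+33=52 <59 → l++
[3,7] 22+33=55 <59 → l++
[4,7] 23+33=56 <59 → l++
[5,7] 26+33=59 → found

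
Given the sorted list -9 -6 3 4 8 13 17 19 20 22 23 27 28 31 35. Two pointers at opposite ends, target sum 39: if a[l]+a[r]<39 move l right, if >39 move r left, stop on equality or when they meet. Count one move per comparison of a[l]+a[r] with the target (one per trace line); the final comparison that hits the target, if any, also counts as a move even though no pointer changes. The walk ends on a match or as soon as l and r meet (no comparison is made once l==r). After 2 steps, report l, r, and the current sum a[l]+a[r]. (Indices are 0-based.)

l=2, r=14, sum=38

l=0 r=14: -9+35=26 <39, l++
l=1 r=14: -6+35=29 <39, l++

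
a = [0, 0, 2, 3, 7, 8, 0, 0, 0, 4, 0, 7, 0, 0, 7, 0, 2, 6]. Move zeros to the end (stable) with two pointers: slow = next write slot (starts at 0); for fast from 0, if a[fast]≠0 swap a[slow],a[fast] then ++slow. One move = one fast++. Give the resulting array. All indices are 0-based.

[2, 3, 7, 8, 4, 7, 7, 2, 6, 0, 0, 0, 0, 0, 0, 0, 0, 0]

slow=0 fast=0: a[fast]=0, fast++
slow=0 fast=1: a[fast]=0, fast++
slow=0 fast=2: a[fast]=2≠0 swap→a[0]=2, slow++,fast++
slow=1 fast=3: a[fast]=3≠0 swap→a[1]=3, slow++,fast++
slow=2 fast=4: a[fast]=7≠0 swap→a[2]=7, slow++,fast++
slow=3 fast=5: a[fast]=8≠0 swap→a[3]=8, slow++,fast++
slow=4 fast=6: a[fast]=0, fast++
slow=4 fast=7: a[fast]=0, fast++
slow=4 fast=8: a[fast]=0, fast++
slow=4 fast=9: a[fast]=4≠0 swap→a[4]=4, slow++,fast++
slow=5 fast=10: a[fast]=0, fast++
slow=5 fast=11: a[fast]=7≠0 swap→a[5]=7, slow++,fast++
slow=6 fast=12: a[fast]=0, fast++
slow=6 fast=13: a[fast]=0, fast++
slow=6 fast=14: a[fast]=7≠0 swap→a[6]=7, slow++,fast++
slow=7 fast=15: a[fast]=0, fast++
slow=7 fast=16: a[fast]=2≠0 swap→a[7]=2, slow++,fast++
slow=8 fast=17: a[fast]=6≠0 swap→a[8]=6, slow++,fast++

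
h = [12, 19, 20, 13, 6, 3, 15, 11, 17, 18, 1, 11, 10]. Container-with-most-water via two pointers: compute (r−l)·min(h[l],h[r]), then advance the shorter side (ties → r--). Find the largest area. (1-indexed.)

max area = 144

l=1 r=13: min(12,10)*12=120 best=120 *, r--
l=1 r=12: min(12,11)*11=121 best=121 *, r--
l=1 r=11: min(12,1)*10=10 best=121, r--
l=1 r=10: min(12,18)*9=108 best=121, l++
l=2 r=10: min(19,18)*8=144 best=144 *, r--
l=2 r=9: min(19,17)*7=119 best=144, r--
l=2 r=8: min(19,11)*6=66 best=144, r--
l=2 r=7: min(19,15)*5=75 best=144, r--
l=2 r=6: min(19,3)*4=12 best=144, r--
l=2 r=5: min(19,6)*3=18 best=144, r--
l=2 r=4: min(19,13)*2=26 best=144, r--
l=2 r=3: min(19,20)*1=19 best=144, l++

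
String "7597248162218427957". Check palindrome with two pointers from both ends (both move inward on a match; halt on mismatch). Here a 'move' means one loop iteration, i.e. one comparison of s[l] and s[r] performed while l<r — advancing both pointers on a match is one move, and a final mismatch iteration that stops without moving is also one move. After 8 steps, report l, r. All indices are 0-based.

[0,18] '7'=='7' → l++,r--
[1,17] '5'=='5' → l++,r--
[2,16] '9'=='9' → l++,r--
[3,15] '7'=='7' → l++,r--
[4,14] '2'=='2' → l++,r--
[5,13] '4'=='4' → l++,r--
[6,12] '8'=='8' → l++,r--
[7,11] '1'=='1' → l++,r--

l=8, r=10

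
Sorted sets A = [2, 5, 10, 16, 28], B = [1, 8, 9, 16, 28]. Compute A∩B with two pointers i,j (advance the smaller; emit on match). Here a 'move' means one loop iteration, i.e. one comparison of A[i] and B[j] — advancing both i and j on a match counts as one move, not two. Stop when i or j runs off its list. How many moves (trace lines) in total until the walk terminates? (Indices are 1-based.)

[i=1,j=1] 2>1 → j++
[i=1,j=2] 2<8 → i++
[i=2,j=2] 5<8 → i++
[i=3,j=2] 10>8 → j++
[i=3,j=3] 10>9 → j++
[i=3,j=4] 10<16 → i++
[i=4,j=4] 16==16 emit → i++,j++
[i=5,j=5] 28==28 emit → i++,j++

8 moves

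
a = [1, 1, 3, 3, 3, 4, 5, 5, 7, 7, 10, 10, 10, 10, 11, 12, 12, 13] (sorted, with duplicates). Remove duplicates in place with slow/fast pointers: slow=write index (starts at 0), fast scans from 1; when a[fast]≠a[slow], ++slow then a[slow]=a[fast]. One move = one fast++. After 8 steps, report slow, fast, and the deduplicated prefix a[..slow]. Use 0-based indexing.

(s=0,f=1) a[fast]=1=a[slow] dup → fast++
(s=0,f=2) a[fast]=3≠a[slow]=1 write a[1]=3 → slow++,fast++
(s=1,f=3) a[fast]=3=a[slow] dup → fast++
(s=1,f=4) a[fast]=3=a[slow] dup → fast++
(s=1,f=5) a[fast]=4≠a[slow]=3 write a[2]=4 → slow++,fast++
(s=2,f=6) a[fast]=5≠a[slow]=4 write a[3]=5 → slow++,fast++
(s=3,f=7) a[fast]=5=a[slow] dup → fast++
(s=3,f=8) a[fast]=7≠a[slow]=5 write a[4]=7 → slow++,fast++

slow=4, fast=9, prefix=[1, 3, 4, 5, 7]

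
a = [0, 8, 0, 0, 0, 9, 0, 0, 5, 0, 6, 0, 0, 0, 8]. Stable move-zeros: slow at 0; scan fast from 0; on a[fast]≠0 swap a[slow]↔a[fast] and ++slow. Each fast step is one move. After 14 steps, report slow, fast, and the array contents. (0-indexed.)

(s=0,f=0) a[fast]=0 → fast++
(s=0,f=1) a[fast]=8≠0 swap→a[0]=8 → slow++,fast++
(s=1,f=2) a[fast]=0 → fast++
(s=1,f=3) a[fast]=0 → fast++
(s=1,f=4) a[fast]=0 → fast++
(s=1,f=5) a[fast]=9≠0 swap→a[1]=9 → slow++,fast++
(s=2,f=6) a[fast]=0 → fast++
(s=2,f=7) a[fast]=0 → fast++
(s=2,f=8) a[fast]=5≠0 swap→a[2]=5 → slow++,fast++
(s=3,f=9) a[fast]=0 → fast++
(s=3,f=10) a[fast]=6≠0 swap→a[3]=6 → slow++,fast++
(s=4,f=11) a[fast]=0 → fast++
(s=4,f=12) a[fast]=0 → fast++
(s=4,f=13) a[fast]=0 → fast++

slow=4, fast=14, a=[8, 9, 5, 6, 0, 0, 0, 0, 0, 0, 0, 0, 0, 0, 8]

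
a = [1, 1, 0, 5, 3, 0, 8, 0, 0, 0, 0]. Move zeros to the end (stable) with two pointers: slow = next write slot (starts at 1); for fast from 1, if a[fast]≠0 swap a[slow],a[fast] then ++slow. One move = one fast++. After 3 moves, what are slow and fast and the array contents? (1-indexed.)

slow=3, fast=4, a=[1, 1, 0, 5, 3, 0, 8, 0, 0, 0, 0]

slow=1 fast=1: a[fast]=1≠0 swap→a[1]=1, slow++,fast++
slow=2 fast=2: a[fast]=1≠0 swap→a[2]=1, slow++,fast++
slow=3 fast=3: a[fast]=0, fast++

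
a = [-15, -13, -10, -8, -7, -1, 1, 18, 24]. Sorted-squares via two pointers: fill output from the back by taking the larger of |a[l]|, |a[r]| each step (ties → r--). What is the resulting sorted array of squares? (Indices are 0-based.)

[0,8] |-15|<=|24| out[8]=576 → r--
[0,7] |-15|<=|18| out[7]=324 → r--
[0,6] |-15|>|1| out[6]=225 → l++
[1,6] |-13|>|1| out[5]=169 → l++
[2,6] |-10|>|1| out[4]=100 → l++
[3,6] |-8|>|1| out[3]=64 → l++
[4,6] |-7|>|1| out[2]=49 → l++
[5,6] |-1|<=|1| out[1]=1 → r--
[5,5] |-1|<=|-1| out[0]=1 → r--

[1, 1, 49, 64, 100, 169, 225, 324, 576]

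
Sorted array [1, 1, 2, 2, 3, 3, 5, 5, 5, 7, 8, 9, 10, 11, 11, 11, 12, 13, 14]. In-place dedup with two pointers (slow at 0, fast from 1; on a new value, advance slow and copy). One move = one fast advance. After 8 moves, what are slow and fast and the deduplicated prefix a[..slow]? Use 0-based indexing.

(s=0,f=1) a[fast]=1=a[slow] dup → fast++
(s=0,f=2) a[fast]=2≠a[slow]=1 write a[1]=2 → slow++,fast++
(s=1,f=3) a[fast]=2=a[slow] dup → fast++
(s=1,f=4) a[fast]=3≠a[slow]=2 write a[2]=3 → slow++,fast++
(s=2,f=5) a[fast]=3=a[slow] dup → fast++
(s=2,f=6) a[fast]=5≠a[slow]=3 write a[3]=5 → slow++,fast++
(s=3,f=7) a[fast]=5=a[slow] dup → fast++
(s=3,f=8) a[fast]=5=a[slow] dup → fast++

slow=3, fast=9, prefix=[1, 2, 3, 5]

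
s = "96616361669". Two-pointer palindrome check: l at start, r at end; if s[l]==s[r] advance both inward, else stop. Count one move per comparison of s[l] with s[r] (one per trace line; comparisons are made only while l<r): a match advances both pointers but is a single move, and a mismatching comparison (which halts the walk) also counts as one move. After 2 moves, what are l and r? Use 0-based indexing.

l=0 r=10: '9'=='9', l++,r--
l=1 r=9: '6'=='6', l++,r--

l=2, r=8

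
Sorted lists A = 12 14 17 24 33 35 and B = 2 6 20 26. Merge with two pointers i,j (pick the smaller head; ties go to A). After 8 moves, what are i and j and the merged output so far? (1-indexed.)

i=1 j=1: A[i]=12>B[j]=2 take 2, j++
i=1 j=2: A[i]=12>B[j]=6 take 6, j++
i=1 j=3: A[i]=12<=B[j]=20 take 12, i++
i=2 j=3: A[i]=14<=B[j]=20 take 14, i++
i=3 j=3: A[i]=17<=B[j]=20 take 17, i++
i=4 j=3: A[i]=24>B[j]=20 take 20, j++
i=4 j=4: A[i]=24<=B[j]=26 take 24, i++
i=5 j=4: A[i]=33>B[j]=26 take 26, j++

i=5, j=5, merged so far=[2, 6, 12, 14, 17, 20, 24, 26]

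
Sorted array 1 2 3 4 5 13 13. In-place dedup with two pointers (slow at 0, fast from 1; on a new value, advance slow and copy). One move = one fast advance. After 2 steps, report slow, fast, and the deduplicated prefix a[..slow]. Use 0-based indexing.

slow=0 fast=1: a[fast]=2≠a[slow]=1 write a[1]=2, slow++,fast++
slow=1 fast=2: a[fast]=3≠a[slow]=2 write a[2]=3, slow++,fast++

slow=2, fast=3, prefix=[1, 2, 3]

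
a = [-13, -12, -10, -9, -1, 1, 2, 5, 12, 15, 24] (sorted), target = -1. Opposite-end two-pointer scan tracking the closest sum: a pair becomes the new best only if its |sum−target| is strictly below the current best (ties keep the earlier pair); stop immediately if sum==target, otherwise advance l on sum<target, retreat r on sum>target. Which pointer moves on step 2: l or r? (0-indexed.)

r

[0,10] -13+24=11 d=12 * → r--
[0,9] -13+15=2 d=3 * → r--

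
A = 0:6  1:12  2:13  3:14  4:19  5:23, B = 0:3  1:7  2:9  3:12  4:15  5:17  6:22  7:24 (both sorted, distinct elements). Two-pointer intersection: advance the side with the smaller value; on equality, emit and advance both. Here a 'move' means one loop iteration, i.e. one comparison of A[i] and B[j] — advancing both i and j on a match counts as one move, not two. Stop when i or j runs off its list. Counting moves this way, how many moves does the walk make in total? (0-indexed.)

[i=0,j=0] 6>3 → j++
[i=0,j=1] 6<7 → i++
[i=1,j=1] 12>7 → j++
[i=1,j=2] 12>9 → j++
[i=1,j=3] 12==12 emit → i++,j++
[i=2,j=4] 13<15 → i++
[i=3,j=4] 14<15 → i++
[i=4,j=4] 19>15 → j++
[i=4,j=5] 19>17 → j++
[i=4,j=6] 19<22 → i++
[i=5,j=6] 23>22 → j++
[i=5,j=7] 23<24 → i++

12 moves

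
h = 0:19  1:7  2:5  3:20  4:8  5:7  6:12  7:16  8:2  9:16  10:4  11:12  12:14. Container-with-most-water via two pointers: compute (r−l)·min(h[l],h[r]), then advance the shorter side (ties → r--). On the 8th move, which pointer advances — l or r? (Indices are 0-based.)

l=0 r=12: min(19,14)*12=168 best=168 *, r--
l=0 r=11: min(19,12)*11=132 best=168, r--
l=0 r=10: min(19,4)*10=40 best=168, r--
l=0 r=9: min(19,16)*9=144 best=168, r--
l=0 r=8: min(19,2)*8=16 best=168, r--
l=0 r=7: min(19,16)*7=112 best=168, r--
l=0 r=6: min(19,12)*6=72 best=168, r--
l=0 r=5: min(19,7)*5=35 best=168, r--

r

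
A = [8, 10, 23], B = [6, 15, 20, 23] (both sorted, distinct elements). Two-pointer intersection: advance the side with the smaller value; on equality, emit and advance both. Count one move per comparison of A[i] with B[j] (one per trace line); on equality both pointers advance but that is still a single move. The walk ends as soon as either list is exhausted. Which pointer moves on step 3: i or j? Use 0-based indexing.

i

i=0 j=0: 8>6, j++
i=0 j=1: 8<15, i++
i=1 j=1: 10<15, i++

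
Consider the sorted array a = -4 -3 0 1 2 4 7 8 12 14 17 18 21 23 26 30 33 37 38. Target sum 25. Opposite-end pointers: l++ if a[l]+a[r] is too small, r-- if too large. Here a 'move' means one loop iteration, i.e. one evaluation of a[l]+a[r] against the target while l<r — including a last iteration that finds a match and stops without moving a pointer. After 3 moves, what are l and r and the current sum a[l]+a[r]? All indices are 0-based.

l=0 r=18: -4+38=34 >25, r--
l=0 r=17: -4+37=33 >25, r--
l=0 r=16: -4+33=29 >25, r--

l=0, r=15, sum=26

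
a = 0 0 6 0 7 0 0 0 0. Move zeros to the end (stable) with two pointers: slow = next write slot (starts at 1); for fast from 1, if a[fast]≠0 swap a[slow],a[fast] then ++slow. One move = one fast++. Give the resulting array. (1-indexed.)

[6, 7, 0, 0, 0, 0, 0, 0, 0]

slow=1 fast=1: a[fast]=0, fast++
slow=1 fast=2: a[fast]=0, fast++
slow=1 fast=3: a[fast]=6≠0 swap→a[1]=6, slow++,fast++
slow=2 fast=4: a[fast]=0, fast++
slow=2 fast=5: a[fast]=7≠0 swap→a[2]=7, slow++,fast++
slow=3 fast=6: a[fast]=0, fast++
slow=3 fast=7: a[fast]=0, fast++
slow=3 fast=8: a[fast]=0, fast++
slow=3 fast=9: a[fast]=0, fast++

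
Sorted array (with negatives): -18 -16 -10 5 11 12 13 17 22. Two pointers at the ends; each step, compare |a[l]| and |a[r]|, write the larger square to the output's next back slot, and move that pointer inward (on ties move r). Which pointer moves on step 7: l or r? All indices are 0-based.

l=0 r=8: |-18|<=|22| out[8]=484, r--
l=0 r=7: |-18|>|17| out[7]=324, l++
l=1 r=7: |-16|<=|17| out[6]=289, r--
l=1 r=6: |-16|>|13| out[5]=256, l++
l=2 r=6: |-10|<=|13| out[4]=169, r--
l=2 r=5: |-10|<=|12| out[3]=144, r--
l=2 r=4: |-10|<=|11| out[2]=121, r--

r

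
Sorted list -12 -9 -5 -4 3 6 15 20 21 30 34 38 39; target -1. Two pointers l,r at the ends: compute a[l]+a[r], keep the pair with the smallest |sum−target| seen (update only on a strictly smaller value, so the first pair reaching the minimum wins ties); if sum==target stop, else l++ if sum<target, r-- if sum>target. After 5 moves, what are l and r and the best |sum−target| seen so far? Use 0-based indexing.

[0,12] -12+39=27 d=28 * → r--
[0,11] -12+38=26 d=27 * → r--
[0,10] -12+34=22 d=23 * → r--
[0,9] -12+30=18 d=19 * → r--
[0,8] -12+21=9 d=10 * → r--

l=0, r=7, best |Δ|=10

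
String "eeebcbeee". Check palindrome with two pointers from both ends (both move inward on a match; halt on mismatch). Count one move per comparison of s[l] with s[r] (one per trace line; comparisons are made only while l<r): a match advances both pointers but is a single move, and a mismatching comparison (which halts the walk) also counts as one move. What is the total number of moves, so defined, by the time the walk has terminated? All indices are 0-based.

[0,8] 'e'=='e' → l++,r--
[1,7] 'e'=='e' → l++,r--
[2,6] 'e'=='e' → l++,r--
[3,5] 'b'=='b' → l++,r--

4 moves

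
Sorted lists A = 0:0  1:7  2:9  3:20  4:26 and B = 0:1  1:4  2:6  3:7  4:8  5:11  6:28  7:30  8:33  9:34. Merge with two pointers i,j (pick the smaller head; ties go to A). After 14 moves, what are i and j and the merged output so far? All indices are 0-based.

[i=0,j=0] A[i]=0<=B[j]=1 take 0 → i++
[i=1,j=0] A[i]=7>B[j]=1 take 1 → j++
[i=1,j=1] A[i]=7>B[j]=4 take 4 → j++
[i=1,j=2] A[i]=7>B[j]=6 take 6 → j++
[i=1,j=3] A[i]=7<=B[j]=7 take 7 → i++
[i=2,j=3] A[i]=9>B[j]=7 take 7 → j++
[i=2,j=4] A[i]=9>B[j]=8 take 8 → j++
[i=2,j=5] A[i]=9<=B[j]=11 take 9 → i++
[i=3,j=5] A[i]=20>B[j]=11 take 11 → j++
[i=3,j=6] A[i]=20<=B[j]=28 take 20 → i++
[i=4,j=6] A[i]=26<=B[j]=28 take 26 → i++
[i=5,j=6] A done, take B[j]=28 → j++
[i=5,j=7] A done, take B[j]=30 → j++
[i=5,j=8] A done, take B[j]=33 → j++

i=5, j=9, merged so far=[0, 1, 4, 6, 7, 7, 8, 9, 11, 20, 26, 28, 30, 33]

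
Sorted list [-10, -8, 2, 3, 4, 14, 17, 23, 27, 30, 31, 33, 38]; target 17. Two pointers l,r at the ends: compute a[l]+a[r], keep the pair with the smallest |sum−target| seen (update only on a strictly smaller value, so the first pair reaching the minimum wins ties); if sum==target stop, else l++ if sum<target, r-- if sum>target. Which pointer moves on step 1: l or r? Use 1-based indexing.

[1,13] -10+38=28 d=11 * → r--

r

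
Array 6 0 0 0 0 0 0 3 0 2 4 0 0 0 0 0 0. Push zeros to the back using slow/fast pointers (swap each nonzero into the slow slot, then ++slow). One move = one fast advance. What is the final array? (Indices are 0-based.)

[6, 3, 2, 4, 0, 0, 0, 0, 0, 0, 0, 0, 0, 0, 0, 0, 0]

slow=0 fast=0: a[fast]=6≠0 swap→a[0]=6, slow++,fast++
slow=1 fast=1: a[fast]=0, fast++
slow=1 fast=2: a[fast]=0, fast++
slow=1 fast=3: a[fast]=0, fast++
slow=1 fast=4: a[fast]=0, fast++
slow=1 fast=5: a[fast]=0, fast++
slow=1 fast=6: a[fast]=0, fast++
slow=1 fast=7: a[fast]=3≠0 swap→a[1]=3, slow++,fast++
slow=2 fast=8: a[fast]=0, fast++
slow=2 fast=9: a[fast]=2≠0 swap→a[2]=2, slow++,fast++
slow=3 fast=10: a[fast]=4≠0 swap→a[3]=4, slow++,fast++
slow=4 fast=11: a[fast]=0, fast++
slow=4 fast=12: a[fast]=0, fast++
slow=4 fast=13: a[fast]=0, fast++
slow=4 fast=14: a[fast]=0, fast++
slow=4 fast=15: a[fast]=0, fast++
slow=4 fast=16: a[fast]=0, fast++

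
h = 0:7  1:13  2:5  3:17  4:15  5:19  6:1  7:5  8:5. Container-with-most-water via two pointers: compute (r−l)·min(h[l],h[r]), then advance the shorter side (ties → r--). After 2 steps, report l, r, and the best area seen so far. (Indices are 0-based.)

l=0, r=6, best area=40

[0,8] min(7,5)*8=40 best=40 * → r--
[0,7] min(7,5)*7=35 best=40 → r--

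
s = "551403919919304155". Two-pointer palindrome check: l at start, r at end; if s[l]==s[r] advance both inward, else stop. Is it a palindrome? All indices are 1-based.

palindrome

[1,18] '5'=='5' → l++,r--
[2,17] '5'=='5' → l++,r--
[3,16] '1'=='1' → l++,r--
[4,15] '4'=='4' → l++,r--
[5,14] '0'=='0' → l++,r--
[6,13] '3'=='3' → l++,r--
[7,12] '9'=='9' → l++,r--
[8,11] '1'=='1' → l++,r--
[9,10] '9'=='9' → l++,r--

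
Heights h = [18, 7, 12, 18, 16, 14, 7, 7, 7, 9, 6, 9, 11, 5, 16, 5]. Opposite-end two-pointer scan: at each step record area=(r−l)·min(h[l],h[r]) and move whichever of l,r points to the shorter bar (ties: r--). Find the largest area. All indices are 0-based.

max area = 224

l=0 r=15: min(18,5)*15=75 best=75 *, r--
l=0 r=14: min(18,16)*14=224 best=224 *, r--
l=0 r=13: min(18,5)*13=65 best=224, r--
l=0 r=12: min(18,11)*12=132 best=224, r--
l=0 r=11: min(18,9)*11=99 best=224, r--
l=0 r=10: min(18,6)*10=60 best=224, r--
l=0 r=9: min(18,9)*9=81 best=224, r--
l=0 r=8: min(18,7)*8=56 best=224, r--
l=0 r=7: min(18,7)*7=49 best=224, r--
l=0 r=6: min(18,7)*6=42 best=224, r--
l=0 r=5: min(18,14)*5=70 best=224, r--
l=0 r=4: min(18,16)*4=64 best=224, r--
l=0 r=3: min(18,18)*3=54 best=224, r--
l=0 r=2: min(18,12)*2=24 best=224, r--
l=0 r=1: min(18,7)*1=7 best=224, r--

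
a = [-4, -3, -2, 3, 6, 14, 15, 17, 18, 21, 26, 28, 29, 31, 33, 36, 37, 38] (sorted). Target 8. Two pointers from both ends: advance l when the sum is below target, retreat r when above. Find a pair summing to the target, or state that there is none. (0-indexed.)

[0,17] -4+38=34 >8 → r--
[0,16] -4+37=33 >8 → r--
[0,15] -4+36=32 >8 → r--
[0,14] -4+33=29 >8 → r--
[0,13] -4+31=27 >8 → r--
[0,12] -4+29=25 >8 → r--
[0,11] -4+28=24 >8 → r--
[0,10] -4+26=22 >8 → r--
[0,9] -4+21=17 >8 → r--
[0,8] -4+18=14 >8 → r--
[0,7] -4+17=13 >8 → r--
[0,6] -4+15=11 >8 → r--
[0,5] -4+14=10 >8 → r--
[0,4] -4+6=2 <8 → l++
[1,4] -3+6=3 <8 → l++
[2,4] -2+6=4 <8 → l++
[3,4] 3+6=9 >8 → r--

no pair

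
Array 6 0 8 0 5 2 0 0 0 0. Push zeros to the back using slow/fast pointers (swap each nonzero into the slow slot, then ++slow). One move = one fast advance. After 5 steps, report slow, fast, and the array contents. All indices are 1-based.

(s=1,f=1) a[fast]=6≠0 swap→a[1]=6 → slow++,fast++
(s=2,f=2) a[fast]=0 → fast++
(s=2,f=3) a[fast]=8≠0 swap→a[2]=8 → slow++,fast++
(s=3,f=4) a[fast]=0 → fast++
(s=3,f=5) a[fast]=5≠0 swap→a[3]=5 → slow++,fast++

slow=4, fast=6, a=[6, 8, 5, 0, 0, 2, 0, 0, 0, 0]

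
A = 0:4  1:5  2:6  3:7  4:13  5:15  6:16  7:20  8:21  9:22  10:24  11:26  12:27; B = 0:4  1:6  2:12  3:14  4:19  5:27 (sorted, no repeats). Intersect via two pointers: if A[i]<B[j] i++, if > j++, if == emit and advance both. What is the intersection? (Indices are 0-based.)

intersection = [4, 6, 27]

[i=0,j=0] 4==4 emit → i++,j++
[i=1,j=1] 5<6 → i++
[i=2,j=1] 6==6 emit → i++,j++
[i=3,j=2] 7<12 → i++
[i=4,j=2] 13>12 → j++
[i=4,j=3] 13<14 → i++
[i=5,j=3] 15>14 → j++
[i=5,j=4] 15<19 → i++
[i=6,j=4] 16<19 → i++
[i=7,j=4] 20>19 → j++
[i=7,j=5] 20<27 → i++
[i=8,j=5] 21<27 → i++
[i=9,j=5] 22<27 → i++
[i=10,j=5] 24<27 → i++
[i=11,j=5] 26<27 → i++
[i=12,j=5] 27==27 emit → i++,j++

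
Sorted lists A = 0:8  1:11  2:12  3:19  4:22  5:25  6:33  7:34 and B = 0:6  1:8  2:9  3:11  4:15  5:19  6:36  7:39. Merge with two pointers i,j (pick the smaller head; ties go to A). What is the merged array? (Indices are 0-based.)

[6, 8, 8, 9, 11, 11, 12, 15, 19, 19, 22, 25, 33, 34, 36, 39]

[i=0,j=0] A[i]=8>B[j]=6 take 6 → j++
[i=0,j=1] A[i]=8<=B[j]=8 take 8 → i++
[i=1,j=1] A[i]=11>B[j]=8 take 8 → j++
[i=1,j=2] A[i]=11>B[j]=9 take 9 → j++
[i=1,j=3] A[i]=11<=B[j]=11 take 11 → i++
[i=2,j=3] A[i]=12>B[j]=11 take 11 → j++
[i=2,j=4] A[i]=12<=B[j]=15 take 12 → i++
[i=3,j=4] A[i]=19>B[j]=15 take 15 → j++
[i=3,j=5] A[i]=19<=B[j]=19 take 19 → i++
[i=4,j=5] A[i]=22>B[j]=19 take 19 → j++
[i=4,j=6] A[i]=22<=B[j]=36 take 22 → i++
[i=5,j=6] A[i]=25<=B[j]=36 take 25 → i++
[i=6,j=6] A[i]=33<=B[j]=36 take 33 → i++
[i=7,j=6] A[i]=34<=B[j]=36 take 34 → i++
[i=8,j=6] A done, take B[j]=36 → j++
[i=8,j=7] A done, take B[j]=39 → j++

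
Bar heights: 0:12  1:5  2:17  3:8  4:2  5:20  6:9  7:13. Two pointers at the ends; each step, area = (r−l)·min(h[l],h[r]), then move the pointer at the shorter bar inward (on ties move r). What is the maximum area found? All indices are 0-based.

max area = 84

l=0 r=7: min(12,13)*7=84 best=84 *, l++
l=1 r=7: min(5,13)*6=30 best=84, l++
l=2 r=7: min(17,13)*5=65 best=84, r--
l=2 r=6: min(17,9)*4=36 best=84, r--
l=2 r=5: min(17,20)*3=51 best=84, l++
l=3 r=5: min(8,20)*2=16 best=84, l++
l=4 r=5: min(2,20)*1=2 best=84, l++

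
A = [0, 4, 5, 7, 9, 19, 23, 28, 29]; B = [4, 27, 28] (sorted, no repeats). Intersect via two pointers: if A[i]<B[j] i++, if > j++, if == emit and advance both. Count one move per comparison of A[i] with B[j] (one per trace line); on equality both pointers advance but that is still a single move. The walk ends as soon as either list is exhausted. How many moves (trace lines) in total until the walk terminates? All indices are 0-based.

[i=0,j=0] 0<4 → i++
[i=1,j=0] 4==4 emit → i++,j++
[i=2,j=1] 5<27 → i++
[i=3,j=1] 7<27 → i++
[i=4,j=1] 9<27 → i++
[i=5,j=1] 19<27 → i++
[i=6,j=1] 23<27 → i++
[i=7,j=1] 28>27 → j++
[i=7,j=2] 28==28 emit → i++,j++

9 moves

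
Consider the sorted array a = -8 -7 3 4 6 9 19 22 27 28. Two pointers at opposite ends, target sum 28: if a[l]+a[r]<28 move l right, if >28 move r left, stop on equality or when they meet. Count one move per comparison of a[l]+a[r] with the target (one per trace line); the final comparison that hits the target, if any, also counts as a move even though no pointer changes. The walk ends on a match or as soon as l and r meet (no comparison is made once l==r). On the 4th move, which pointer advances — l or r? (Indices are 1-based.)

r

l=1 r=10: -8+28=20 <28, l++
l=2 r=10: -7+28=21 <28, l++
l=3 r=10: 3+28=31 >28, r--
l=3 r=9: 3+27=30 >28, r--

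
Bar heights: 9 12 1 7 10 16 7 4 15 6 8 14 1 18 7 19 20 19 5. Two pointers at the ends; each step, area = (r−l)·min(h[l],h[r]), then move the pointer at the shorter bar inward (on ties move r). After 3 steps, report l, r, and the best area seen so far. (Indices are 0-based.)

l=0 r=18: min(9,5)*18=90 best=90 *, r--
l=0 r=17: min(9,19)*17=153 best=153 *, l++
l=1 r=17: min(12,19)*16=192 best=192 *, l++

l=2, r=17, best area=192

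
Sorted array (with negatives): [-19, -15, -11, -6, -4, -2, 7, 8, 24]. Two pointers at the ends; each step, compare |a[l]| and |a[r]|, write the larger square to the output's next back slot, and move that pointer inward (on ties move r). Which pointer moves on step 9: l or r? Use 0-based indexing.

[0,8] |-19|<=|24| out[8]=576 → r--
[0,7] |-19|>|8| out[7]=361 → l++
[1,7] |-15|>|8| out[6]=225 → l++
[2,7] |-11|>|8| out[5]=121 → l++
[3,7] |-6|<=|8| out[4]=64 → r--
[3,6] |-6|<=|7| out[3]=49 → r--
[3,5] |-6|>|-2| out[2]=36 → l++
[4,5] |-4|>|-2| out[1]=16 → l++
[5,5] |-2|<=|-2| out[0]=4 → r--

r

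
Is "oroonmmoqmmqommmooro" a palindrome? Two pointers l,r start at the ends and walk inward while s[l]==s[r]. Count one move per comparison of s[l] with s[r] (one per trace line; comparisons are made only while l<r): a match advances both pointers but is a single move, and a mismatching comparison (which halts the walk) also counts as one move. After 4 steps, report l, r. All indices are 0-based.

[0,19] 'o'=='o' → l++,r--
[1,18] 'r'=='r' → l++,r--
[2,17] 'o'=='o' → l++,r--
[3,16] 'o'=='o' → l++,r--

l=4, r=15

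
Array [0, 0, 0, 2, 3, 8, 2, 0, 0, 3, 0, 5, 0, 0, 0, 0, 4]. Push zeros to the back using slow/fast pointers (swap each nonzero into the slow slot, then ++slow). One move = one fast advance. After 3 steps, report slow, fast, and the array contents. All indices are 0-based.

(s=0,f=0) a[fast]=0 → fast++
(s=0,f=1) a[fast]=0 → fast++
(s=0,f=2) a[fast]=0 → fast++

slow=0, fast=3, a=[0, 0, 0, 2, 3, 8, 2, 0, 0, 3, 0, 5, 0, 0, 0, 0, 4]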